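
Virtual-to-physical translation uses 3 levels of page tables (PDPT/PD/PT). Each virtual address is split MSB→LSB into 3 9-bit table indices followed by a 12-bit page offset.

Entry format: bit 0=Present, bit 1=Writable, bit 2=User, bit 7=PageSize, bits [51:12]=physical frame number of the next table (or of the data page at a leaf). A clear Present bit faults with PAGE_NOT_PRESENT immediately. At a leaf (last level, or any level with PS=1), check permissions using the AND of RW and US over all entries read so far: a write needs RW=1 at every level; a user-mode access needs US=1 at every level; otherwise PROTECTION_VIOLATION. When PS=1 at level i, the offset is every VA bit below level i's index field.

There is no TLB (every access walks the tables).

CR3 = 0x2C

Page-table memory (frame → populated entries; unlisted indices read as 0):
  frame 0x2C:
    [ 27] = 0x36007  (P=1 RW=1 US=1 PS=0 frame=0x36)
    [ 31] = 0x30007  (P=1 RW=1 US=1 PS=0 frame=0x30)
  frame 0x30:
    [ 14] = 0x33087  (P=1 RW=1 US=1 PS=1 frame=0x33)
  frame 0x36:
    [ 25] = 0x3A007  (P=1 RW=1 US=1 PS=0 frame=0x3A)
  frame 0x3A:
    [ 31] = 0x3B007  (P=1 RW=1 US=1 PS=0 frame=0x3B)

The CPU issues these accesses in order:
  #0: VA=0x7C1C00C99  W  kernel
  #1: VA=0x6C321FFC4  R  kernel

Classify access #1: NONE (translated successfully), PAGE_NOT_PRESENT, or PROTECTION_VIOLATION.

Trace:
#0 VA=0x7C1C00C99 (w,kernel):
  [0] read 0x2C idx=31: raw=0x30007 flags P=1 W=1 U=1 S=0
  [1] read 0x30 idx=14: raw=0x33087 flags P=1 W=1 U=1 S=1
  ✓ 0x33C99 (huge @L1)  — 2 lookups
#1 VA=0x6C321FFC4 (r,kernel):
  [0] read 0x2C idx=27: raw=0x36007 flags P=1 W=1 U=1 S=0
  [1] read 0x36 idx=25: raw=0x3A007 flags P=1 W=1 U=1 S=0
  [2] read 0x3A idx=31: raw=0x3B007 flags P=1 W=1 U=1 S=0
  ✓ 0x3BFC4  — 3 lookups

Access #1 fault: NONE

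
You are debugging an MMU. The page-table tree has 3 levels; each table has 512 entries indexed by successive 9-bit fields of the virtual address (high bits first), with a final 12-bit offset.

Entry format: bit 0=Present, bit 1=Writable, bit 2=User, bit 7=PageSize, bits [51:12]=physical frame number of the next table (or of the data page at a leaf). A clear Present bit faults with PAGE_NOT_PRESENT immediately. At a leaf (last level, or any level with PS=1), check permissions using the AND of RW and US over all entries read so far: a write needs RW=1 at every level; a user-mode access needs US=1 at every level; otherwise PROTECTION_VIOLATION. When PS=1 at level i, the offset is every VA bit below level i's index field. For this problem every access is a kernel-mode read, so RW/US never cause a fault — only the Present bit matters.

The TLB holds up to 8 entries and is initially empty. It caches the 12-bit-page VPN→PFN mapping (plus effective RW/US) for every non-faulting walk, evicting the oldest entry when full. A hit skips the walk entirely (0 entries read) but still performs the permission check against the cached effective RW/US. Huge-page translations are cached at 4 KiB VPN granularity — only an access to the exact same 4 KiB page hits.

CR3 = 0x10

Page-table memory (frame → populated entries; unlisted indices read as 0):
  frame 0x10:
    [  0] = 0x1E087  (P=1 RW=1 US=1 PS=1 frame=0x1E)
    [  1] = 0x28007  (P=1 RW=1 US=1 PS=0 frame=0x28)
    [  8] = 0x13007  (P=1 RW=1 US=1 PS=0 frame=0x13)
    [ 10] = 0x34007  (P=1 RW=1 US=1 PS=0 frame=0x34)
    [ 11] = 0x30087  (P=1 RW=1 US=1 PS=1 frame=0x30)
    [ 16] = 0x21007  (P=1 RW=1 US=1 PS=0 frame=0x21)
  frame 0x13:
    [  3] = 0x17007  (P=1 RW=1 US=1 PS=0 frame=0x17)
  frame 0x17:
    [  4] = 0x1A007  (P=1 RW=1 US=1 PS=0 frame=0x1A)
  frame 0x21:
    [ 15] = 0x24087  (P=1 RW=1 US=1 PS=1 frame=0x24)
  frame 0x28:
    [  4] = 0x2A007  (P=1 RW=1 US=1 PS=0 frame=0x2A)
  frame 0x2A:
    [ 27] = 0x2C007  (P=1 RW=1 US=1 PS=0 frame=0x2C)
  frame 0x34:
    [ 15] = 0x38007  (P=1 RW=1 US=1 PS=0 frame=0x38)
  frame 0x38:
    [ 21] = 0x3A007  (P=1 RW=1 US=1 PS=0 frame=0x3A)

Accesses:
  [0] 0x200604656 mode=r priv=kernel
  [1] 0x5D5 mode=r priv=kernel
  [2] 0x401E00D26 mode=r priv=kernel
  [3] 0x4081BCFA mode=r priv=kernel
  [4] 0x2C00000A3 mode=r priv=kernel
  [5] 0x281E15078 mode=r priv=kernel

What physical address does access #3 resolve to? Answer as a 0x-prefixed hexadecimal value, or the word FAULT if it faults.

Per-access translation:
#0 VA=0x200604656 (r,kernel):
  L0 @0x10[8] → 0x13007  P=1,RW=1,US=1,PS=0
  L1 @0x13[3] → 0x17007  P=1,RW=1,US=1,PS=0
  L2 @0x17[4] → 0x1A007  P=1,RW=1,US=1,PS=0
  ✓ 0x1A656  — 3 lookups
#1 VA=0x5D5 (r,kernel):
  L0 @0x10[0] → 0x1E087  P=1,RW=1,US=1,PS=1
  ✓ 0x1E5D5 (huge @L0)  — 1 lookups
#2 VA=0x401E00D26 (r,kernel):
  L0 @0x10[16] → 0x21007  P=1,RW=1,US=1,PS=0
  L1 @0x21[15] → 0x24087  P=1,RW=1,US=1,PS=1
  ✓ 0x24D26 (huge @L1)  — 2 lookups
#3 VA=0x4081BCFA (r,kernel):
  L0 @0x10[1] → 0x28007  P=1,RW=1,US=1,PS=0
  L1 @0x28[4] → 0x2A007  P=1,RW=1,US=1,PS=0
  L2 @0x2A[27] → 0x2C007  P=1,RW=1,US=1,PS=0
  ✓ 0x2CCFA  — 3 lookups
#4 VA=0x2C00000A3 (r,kernel):
  L0 @0x10[11] → 0x30087  P=1,RW=1,US=1,PS=1
  ✓ 0x300A3 (huge @L0)  — 1 lookups
#5 VA=0x281E15078 (r,kernel):
  L0 @0x10[10] → 0x34007  P=1,RW=1,US=1,PS=0
  L1 @0x34[15] → 0x38007  P=1,RW=1,US=1,PS=0
  L2 @0x38[21] → 0x3A007  P=1,RW=1,US=1,PS=0
  ✓ 0x3A078  — 3 lookups

Access #3 PA: 0x2CCFA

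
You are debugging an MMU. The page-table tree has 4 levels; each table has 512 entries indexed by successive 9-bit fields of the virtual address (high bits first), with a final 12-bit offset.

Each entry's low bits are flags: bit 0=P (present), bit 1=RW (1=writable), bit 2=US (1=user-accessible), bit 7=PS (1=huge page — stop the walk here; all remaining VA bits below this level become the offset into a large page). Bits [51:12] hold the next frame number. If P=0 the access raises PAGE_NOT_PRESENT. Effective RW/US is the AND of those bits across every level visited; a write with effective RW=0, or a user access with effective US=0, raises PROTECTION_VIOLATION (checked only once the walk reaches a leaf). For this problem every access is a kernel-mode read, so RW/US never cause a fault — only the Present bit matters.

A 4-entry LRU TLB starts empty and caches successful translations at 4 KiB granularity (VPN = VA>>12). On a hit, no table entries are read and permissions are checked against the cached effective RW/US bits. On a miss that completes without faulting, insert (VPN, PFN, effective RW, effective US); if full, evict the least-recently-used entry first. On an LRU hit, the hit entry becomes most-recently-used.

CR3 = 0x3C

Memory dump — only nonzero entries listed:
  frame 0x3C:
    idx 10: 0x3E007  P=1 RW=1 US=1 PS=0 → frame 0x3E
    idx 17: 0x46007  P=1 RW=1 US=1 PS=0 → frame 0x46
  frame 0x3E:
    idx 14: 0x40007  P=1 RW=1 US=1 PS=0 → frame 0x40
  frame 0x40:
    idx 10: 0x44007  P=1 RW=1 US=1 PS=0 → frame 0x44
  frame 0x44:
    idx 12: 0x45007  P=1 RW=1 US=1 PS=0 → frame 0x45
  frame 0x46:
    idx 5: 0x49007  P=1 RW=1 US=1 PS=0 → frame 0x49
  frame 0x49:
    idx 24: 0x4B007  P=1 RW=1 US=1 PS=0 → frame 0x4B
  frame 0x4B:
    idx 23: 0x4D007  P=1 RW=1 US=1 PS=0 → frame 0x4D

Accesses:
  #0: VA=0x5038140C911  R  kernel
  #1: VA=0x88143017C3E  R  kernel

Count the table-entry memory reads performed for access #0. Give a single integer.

Walk each access:
#0 VA=0x5038140C911 (r,kernel):
  L0 @0x3C[10] → 0x3E007  P=1,RW=1,US=1,PS=0
  L1 @0x3E[14] → 0x40007  P=1,RW=1,US=1,PS=0
  L2 @0x40[10] → 0x44007  P=1,RW=1,US=1,PS=0
  L3 @0x44[12] → 0x45007  P=1,RW=1,US=1,PS=0
  ✓ 0x45911  — 4 lookups
#1 VA=0x88143017C3E (r,kernel):
  L0 @0x3C[17] → 0x46007  P=1,RW=1,US=1,PS=0
  L1 @0x46[5] → 0x49007  P=1,RW=1,US=1,PS=0
  L2 @0x49[24] → 0x4B007  P=1,RW=1,US=1,PS=0
  L3 @0x4B[23] → 0x4D007  P=1,RW=1,US=1,PS=0
  ✓ 0x4DC3E  — 4 lookups

Entries read for #0: 4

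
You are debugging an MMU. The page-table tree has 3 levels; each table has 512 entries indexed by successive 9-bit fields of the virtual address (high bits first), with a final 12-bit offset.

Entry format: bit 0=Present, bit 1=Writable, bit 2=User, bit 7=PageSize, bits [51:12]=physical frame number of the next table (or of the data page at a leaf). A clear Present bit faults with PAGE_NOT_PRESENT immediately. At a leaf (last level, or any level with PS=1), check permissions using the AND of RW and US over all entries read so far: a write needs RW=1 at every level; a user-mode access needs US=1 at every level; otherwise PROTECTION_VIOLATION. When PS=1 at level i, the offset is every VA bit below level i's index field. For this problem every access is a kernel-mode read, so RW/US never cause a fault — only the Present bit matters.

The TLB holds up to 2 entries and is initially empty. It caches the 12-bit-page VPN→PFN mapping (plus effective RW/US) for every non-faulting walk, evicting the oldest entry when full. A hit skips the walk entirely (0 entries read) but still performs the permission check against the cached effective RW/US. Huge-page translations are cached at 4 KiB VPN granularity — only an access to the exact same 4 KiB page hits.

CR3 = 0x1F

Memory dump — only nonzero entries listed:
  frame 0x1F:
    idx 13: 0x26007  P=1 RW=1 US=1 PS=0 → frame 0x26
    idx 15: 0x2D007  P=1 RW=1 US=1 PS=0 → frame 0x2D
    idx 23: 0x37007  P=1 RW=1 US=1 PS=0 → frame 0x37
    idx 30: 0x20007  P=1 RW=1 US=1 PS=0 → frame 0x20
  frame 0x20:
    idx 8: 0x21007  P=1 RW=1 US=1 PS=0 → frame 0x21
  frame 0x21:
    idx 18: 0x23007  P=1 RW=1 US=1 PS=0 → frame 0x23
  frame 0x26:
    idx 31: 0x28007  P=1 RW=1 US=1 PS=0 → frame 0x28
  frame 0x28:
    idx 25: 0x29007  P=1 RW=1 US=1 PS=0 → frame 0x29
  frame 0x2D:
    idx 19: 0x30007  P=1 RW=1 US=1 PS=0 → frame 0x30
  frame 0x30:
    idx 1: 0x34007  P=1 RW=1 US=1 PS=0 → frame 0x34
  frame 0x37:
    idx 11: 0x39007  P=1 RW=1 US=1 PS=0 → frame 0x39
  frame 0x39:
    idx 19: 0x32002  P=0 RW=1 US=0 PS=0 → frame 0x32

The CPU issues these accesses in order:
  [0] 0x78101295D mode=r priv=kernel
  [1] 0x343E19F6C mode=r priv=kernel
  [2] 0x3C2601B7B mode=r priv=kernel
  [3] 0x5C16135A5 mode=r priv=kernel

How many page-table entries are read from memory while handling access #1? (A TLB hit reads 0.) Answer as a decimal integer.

Per-access translation:
#0 VA=0x78101295D (r,kernel):
  L0 @0x1F[30] → 0x20007  P=1,RW=1,US=1,PS=0
  L1 @0x20[8] → 0x21007  P=1,RW=1,US=1,PS=0
  L2 @0x21[18] → 0x23007  P=1,RW=1,US=1,PS=0
  ⇒ phys 0x2395D  [3 reads]
#1 VA=0x343E19F6C (r,kernel):
  L0 @0x1F[13] → 0x26007  P=1,RW=1,US=1,PS=0
  L1 @0x26[31] → 0x28007  P=1,RW=1,US=1,PS=0
  L2 @0x28[25] → 0x29007  P=1,RW=1,US=1,PS=0
  ⇒ phys 0x29F6C  [3 reads]
#2 VA=0x3C2601B7B (r,kernel):
  L0 @0x1F[15] → 0x2D007  P=1,RW=1,US=1,PS=0
  L1 @0x2D[19] → 0x30007  P=1,RW=1,US=1,PS=0
  L2 @0x30[1] → 0x34007  P=1,RW=1,US=1,PS=0
  ⇒ phys 0x34B7B  [3 reads]
#3 VA=0x5C16135A5 (r,kernel):
  L0 @0x1F[23] → 0x37007  P=1,RW=1,US=1,PS=0
  L1 @0x37[11] → 0x39007  P=1,RW=1,US=1,PS=0
  L2 @0x39[19] → 0x32002  P=0,RW=1,US=0,PS=0
  ✗ PAGE_NOT_PRESENT  [3 reads]

Entries read for #1: 3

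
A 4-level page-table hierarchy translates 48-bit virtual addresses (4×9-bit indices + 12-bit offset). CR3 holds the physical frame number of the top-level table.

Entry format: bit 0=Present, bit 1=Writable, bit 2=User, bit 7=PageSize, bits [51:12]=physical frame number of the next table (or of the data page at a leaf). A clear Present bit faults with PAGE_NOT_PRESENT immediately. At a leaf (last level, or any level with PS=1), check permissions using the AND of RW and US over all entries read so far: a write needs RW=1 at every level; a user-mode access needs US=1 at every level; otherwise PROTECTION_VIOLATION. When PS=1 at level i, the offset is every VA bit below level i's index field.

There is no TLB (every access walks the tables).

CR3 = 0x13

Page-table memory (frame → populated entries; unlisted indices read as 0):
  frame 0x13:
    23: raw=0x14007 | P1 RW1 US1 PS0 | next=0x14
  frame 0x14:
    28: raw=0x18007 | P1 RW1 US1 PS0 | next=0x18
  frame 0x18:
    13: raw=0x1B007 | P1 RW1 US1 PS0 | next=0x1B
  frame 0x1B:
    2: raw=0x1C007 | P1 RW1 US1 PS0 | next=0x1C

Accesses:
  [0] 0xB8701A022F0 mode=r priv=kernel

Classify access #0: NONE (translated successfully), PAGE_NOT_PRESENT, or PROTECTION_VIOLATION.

Trace:
#0 VA=0xB8701A022F0 (r,kernel):
  [0] read 0x13 idx=23: raw=0x14007 flags P=1 W=1 U=1 S=0
  [1] read 0x14 idx=28: raw=0x18007 flags P=1 W=1 U=1 S=0
  [2] read 0x18 idx=13: raw=0x1B007 flags P=1 W=1 U=1 S=0
  [3] read 0x1B idx=2: raw=0x1C007 flags P=1 W=1 U=1 S=0
  → PA=0x1C2F0  (4 entries read)

Access #0 fault: NONE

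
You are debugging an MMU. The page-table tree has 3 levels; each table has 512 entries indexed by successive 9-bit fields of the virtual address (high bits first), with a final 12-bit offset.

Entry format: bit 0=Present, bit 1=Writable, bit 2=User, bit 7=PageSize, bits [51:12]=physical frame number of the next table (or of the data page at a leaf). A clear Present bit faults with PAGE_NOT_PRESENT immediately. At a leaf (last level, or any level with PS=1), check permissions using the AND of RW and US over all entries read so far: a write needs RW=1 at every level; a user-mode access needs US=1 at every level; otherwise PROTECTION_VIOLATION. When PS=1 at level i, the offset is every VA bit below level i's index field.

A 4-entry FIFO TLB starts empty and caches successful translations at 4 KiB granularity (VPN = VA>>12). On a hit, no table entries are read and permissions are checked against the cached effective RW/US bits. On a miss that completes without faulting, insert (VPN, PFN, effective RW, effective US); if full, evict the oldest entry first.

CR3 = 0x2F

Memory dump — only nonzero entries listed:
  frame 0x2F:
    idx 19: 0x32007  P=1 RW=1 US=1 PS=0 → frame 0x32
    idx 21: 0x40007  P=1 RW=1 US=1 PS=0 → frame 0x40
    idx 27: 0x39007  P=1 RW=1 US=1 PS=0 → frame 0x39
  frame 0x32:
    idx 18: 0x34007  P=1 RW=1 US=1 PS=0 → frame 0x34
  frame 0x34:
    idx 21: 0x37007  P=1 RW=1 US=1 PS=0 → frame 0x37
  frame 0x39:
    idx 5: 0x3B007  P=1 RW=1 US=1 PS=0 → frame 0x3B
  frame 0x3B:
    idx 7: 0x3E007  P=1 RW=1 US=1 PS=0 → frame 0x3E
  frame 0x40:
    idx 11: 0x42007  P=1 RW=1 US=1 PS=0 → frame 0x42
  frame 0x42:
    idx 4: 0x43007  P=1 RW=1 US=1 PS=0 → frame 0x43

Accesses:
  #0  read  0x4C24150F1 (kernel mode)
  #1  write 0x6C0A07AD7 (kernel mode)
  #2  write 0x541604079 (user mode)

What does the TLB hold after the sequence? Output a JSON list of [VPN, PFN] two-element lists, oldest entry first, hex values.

Walk each access:
#0 VA=0x4C24150F1 (r,kernel):
  L0: frame=0x2F idx=19 entry=0x32007 [P=1 RW=1 US=1 PS=0]
  L1: frame=0x32 idx=18 entry=0x34007 [P=1 RW=1 US=1 PS=0]
  L2: frame=0x34 idx=21 entry=0x37007 [P=1 RW=1 US=1 PS=0]
  ✓ 0x370F1  — 3 lookups
#1 VA=0x6C0A07AD7 (w,kernel):
  L0: frame=0x2F idx=27 entry=0x39007 [P=1 RW=1 US=1 PS=0]
  L1: frame=0x39 idx=5 entry=0x3B007 [P=1 RW=1 US=1 PS=0]
  L2: frame=0x3B idx=7 entry=0x3E007 [P=1 RW=1 US=1 PS=0]
  ✓ 0x3EAD7  — 3 lookups
#2 VA=0x541604079 (w,user):
  L0: frame=0x2F idx=21 entry=0x40007 [P=1 RW=1 US=1 PS=0]
  L1: frame=0x40 idx=11 entry=0x42007 [P=1 RW=1 US=1 PS=0]
  L2: frame=0x42 idx=4 entry=0x43007 [P=1 RW=1 US=1 PS=0]
  ✓ 0x43079  — 3 lookups

TLB: [["0x4C2415", "0x37"], ["0x6C0A07", "0x3E"], ["0x541604", "0x43"]]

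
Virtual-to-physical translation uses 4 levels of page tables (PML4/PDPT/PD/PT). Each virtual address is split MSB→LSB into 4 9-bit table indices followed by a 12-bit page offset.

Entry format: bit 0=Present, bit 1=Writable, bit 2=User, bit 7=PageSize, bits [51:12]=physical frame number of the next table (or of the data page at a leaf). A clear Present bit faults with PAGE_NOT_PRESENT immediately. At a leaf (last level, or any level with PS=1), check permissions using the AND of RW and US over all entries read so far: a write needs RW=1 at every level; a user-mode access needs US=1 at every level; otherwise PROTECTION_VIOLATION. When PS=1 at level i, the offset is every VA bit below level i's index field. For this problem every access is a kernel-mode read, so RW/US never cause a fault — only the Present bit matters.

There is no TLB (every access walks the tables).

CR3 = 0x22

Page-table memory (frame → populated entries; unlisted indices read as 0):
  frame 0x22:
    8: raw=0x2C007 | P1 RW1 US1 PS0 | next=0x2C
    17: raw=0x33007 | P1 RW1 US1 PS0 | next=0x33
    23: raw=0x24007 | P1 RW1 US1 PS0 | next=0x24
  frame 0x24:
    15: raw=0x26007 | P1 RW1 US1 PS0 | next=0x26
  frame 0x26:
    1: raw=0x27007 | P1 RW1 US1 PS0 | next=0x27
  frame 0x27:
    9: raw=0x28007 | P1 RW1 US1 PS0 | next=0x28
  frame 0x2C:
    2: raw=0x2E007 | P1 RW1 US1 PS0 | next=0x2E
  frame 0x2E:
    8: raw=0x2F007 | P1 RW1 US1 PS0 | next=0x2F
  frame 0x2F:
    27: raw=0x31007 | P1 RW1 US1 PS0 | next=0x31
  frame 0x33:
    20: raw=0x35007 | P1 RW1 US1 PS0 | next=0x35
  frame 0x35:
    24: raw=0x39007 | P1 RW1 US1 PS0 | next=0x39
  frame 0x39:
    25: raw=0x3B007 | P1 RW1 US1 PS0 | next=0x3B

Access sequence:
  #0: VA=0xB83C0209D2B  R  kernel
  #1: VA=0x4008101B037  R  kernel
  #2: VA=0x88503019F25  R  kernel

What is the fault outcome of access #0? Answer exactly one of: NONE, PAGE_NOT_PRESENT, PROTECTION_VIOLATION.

Walk each access:
#0 VA=0xB83C0209D2B (r,kernel):
  L0: frame=0x22 idx=23 entry=0x24007 [P=1 RW=1 US=1 PS=0]
  L1: frame=0x24 idx=15 entry=0x26007 [P=1 RW=1 US=1 PS=0]
  L2: frame=0x26 idx=1 entry=0x27007 [P=1 RW=1 US=1 PS=0]
  L3: frame=0x27 idx=9 entry=0x28007 [P=1 RW=1 US=1 PS=0]
  ✓ 0x28D2B  — 4 lookups
#1 VA=0x4008101B037 (r,kernel):
  L0: frame=0x22 idx=8 entry=0x2C007 [P=1 RW=1 US=1 PS=0]
  L1: frame=0x2C idx=2 entry=0x2E007 [P=1 RW=1 US=1 PS=0]
  L2: frame=0x2E idx=8 entry=0x2F007 [P=1 RW=1 US=1 PS=0]
  L3: frame=0x2F idx=27 entry=0x31007 [P=1 RW=1 US=1 PS=0]
  ✓ 0x31037  — 4 lookups
#2 VA=0x88503019F25 (r,kernel):
  L0: frame=0x22 idx=17 entry=0x33007 [P=1 RW=1 US=1 PS=0]
  L1: frame=0x33 idx=20 entry=0x35007 [P=1 RW=1 US=1 PS=0]
  L2: frame=0x35 idx=24 entry=0x39007 [P=1 RW=1 US=1 PS=0]
  L3: frame=0x39 idx=25 entry=0x3B007 [P=1 RW=1 US=1 PS=0]
  ✓ 0x3BF25  — 4 lookups

Access #0 fault: NONE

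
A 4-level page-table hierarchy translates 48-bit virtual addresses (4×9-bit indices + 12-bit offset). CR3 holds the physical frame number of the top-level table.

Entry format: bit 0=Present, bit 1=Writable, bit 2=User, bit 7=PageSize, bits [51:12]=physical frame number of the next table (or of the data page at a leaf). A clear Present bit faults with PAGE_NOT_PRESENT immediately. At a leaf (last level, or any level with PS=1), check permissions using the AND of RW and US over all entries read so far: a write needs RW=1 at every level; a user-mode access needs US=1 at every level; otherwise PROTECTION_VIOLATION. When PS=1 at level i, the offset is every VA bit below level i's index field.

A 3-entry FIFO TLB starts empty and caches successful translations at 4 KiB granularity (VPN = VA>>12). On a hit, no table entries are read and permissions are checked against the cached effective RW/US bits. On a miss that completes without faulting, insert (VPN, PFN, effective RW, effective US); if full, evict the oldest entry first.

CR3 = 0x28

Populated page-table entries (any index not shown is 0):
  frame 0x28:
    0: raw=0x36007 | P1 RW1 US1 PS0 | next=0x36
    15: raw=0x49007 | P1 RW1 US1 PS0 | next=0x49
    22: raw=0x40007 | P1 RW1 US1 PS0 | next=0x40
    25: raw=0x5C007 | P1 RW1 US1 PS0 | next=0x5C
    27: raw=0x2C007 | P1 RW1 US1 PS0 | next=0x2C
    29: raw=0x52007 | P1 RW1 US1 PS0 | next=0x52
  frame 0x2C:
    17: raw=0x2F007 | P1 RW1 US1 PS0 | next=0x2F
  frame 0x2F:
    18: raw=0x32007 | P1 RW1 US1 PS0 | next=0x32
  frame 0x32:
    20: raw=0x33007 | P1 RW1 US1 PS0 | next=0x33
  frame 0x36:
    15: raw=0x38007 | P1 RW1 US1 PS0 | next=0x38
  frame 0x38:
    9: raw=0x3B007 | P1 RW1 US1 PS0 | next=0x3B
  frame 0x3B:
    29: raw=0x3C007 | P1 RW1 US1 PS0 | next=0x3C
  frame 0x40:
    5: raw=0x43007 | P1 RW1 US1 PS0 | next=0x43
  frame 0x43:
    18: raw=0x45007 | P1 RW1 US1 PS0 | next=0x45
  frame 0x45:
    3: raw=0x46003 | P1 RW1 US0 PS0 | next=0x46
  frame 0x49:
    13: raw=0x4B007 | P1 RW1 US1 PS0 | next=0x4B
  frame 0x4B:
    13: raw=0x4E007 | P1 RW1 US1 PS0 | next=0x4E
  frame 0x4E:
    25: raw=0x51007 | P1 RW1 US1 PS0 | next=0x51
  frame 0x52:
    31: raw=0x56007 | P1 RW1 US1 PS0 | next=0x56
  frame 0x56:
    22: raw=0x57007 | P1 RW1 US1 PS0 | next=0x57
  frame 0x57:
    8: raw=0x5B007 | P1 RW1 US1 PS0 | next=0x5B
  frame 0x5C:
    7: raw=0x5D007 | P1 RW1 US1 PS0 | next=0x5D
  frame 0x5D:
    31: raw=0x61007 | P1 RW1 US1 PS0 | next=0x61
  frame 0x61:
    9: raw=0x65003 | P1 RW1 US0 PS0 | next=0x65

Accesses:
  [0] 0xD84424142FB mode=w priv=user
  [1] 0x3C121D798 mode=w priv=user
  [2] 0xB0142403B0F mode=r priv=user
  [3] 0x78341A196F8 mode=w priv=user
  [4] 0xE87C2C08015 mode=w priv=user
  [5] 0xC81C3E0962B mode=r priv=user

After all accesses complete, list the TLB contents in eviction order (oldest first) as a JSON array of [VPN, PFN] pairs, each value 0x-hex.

Per-access translation:
#0 VA=0xD84424142FB (w,user):
  L0: frame=0x28 idx=27 entry=0x2C007 [P=1 RW=1 US=1 PS=0]
  L1: frame=0x2C idx=17 entry=0x2F007 [P=1 RW=1 US=1 PS=0]
  L2: frame=0x2F idx=18 entry=0x32007 [P=1 RW=1 US=1 PS=0]
  L3: frame=0x32 idx=20 entry=0x33007 [P=1 RW=1 US=1 PS=0]
  ⇒ phys 0x332FB  [4 reads]
#1 VA=0x3C121D798 (w,user):
  L0: frame=0x28 idx=0 entry=0x36007 [P=1 RW=1 US=1 PS=0]
  L1: frame=0x36 idx=15 entry=0x38007 [P=1 RW=1 US=1 PS=0]
  L2: frame=0x38 idx=9 entry=0x3B007 [P=1 RW=1 US=1 PS=0]
  L3: frame=0x3B idx=29 entry=0x3C007 [P=1 RW=1 US=1 PS=0]
  ⇒ phys 0x3C798  [4 reads]
#2 VA=0xB0142403B0F (r,user):
  L0: frame=0x28 idx=22 entry=0x40007 [P=1 RW=1 US=1 PS=0]
  L1: frame=0x40 idx=5 entry=0x43007 [P=1 RW=1 US=1 PS=0]
  L2: frame=0x43 idx=18 entry=0x45007 [P=1 RW=1 US=1 PS=0]
  L3: frame=0x45 idx=3 entry=0x46003 [P=1 RW=1 US=0 PS=0]
  ⇒ fault: PROTECTION_VIOLATION  — 4 lookups
#3 VA=0x78341A196F8 (w,user):
  L0: frame=0x28 idx=15 entry=0x49007 [P=1 RW=1 US=1 PS=0]
  L1: frame=0x49 idx=13 entry=0x4B007 [P=1 RW=1 US=1 PS=0]
  L2: frame=0x4B idx=13 entry=0x4E007 [P=1 RW=1 US=1 PS=0]
  L3: frame=0x4E idx=25 entry=0x51007 [P=1 RW=1 US=1 PS=0]
  ⇒ phys 0x516F8  [4 reads]
#4 VA=0xE87C2C08015 (w,user):
  L0: frame=0x28 idx=29 entry=0x52007 [P=1 RW=1 US=1 PS=0]
  L1: frame=0x52 idx=31 entry=0x56007 [P=1 RW=1 US=1 PS=0]
  L2: frame=0x56 idx=22 entry=0x57007 [P=1 RW=1 US=1 PS=0]
  L3: frame=0x57 idx=8 entry=0x5B007 [P=1 RW=1 US=1 PS=0]
  ⇒ phys 0x5B015  [4 reads]
#5 VA=0xC81C3E0962B (r,user):
  L0: frame=0x28 idx=25 entry=0x5C007 [P=1 RW=1 US=1 PS=0]
  L1: frame=0x5C idx=7 entry=0x5D007 [P=1 RW=1 US=1 PS=0]
  L2: frame=0x5D idx=31 entry=0x61007 [P=1 RW=1 US=1 PS=0]
  L3: frame=0x61 idx=9 entry=0x65003 [P=1 RW=1 US=0 PS=0]
  ⇒ fault: PROTECTION_VIOLATION  — 4 lookups

TLB: [["0x3C121D", "0x3C"], ["0x78341A19", "0x51"], ["0xE87C2C08", "0x5B"]]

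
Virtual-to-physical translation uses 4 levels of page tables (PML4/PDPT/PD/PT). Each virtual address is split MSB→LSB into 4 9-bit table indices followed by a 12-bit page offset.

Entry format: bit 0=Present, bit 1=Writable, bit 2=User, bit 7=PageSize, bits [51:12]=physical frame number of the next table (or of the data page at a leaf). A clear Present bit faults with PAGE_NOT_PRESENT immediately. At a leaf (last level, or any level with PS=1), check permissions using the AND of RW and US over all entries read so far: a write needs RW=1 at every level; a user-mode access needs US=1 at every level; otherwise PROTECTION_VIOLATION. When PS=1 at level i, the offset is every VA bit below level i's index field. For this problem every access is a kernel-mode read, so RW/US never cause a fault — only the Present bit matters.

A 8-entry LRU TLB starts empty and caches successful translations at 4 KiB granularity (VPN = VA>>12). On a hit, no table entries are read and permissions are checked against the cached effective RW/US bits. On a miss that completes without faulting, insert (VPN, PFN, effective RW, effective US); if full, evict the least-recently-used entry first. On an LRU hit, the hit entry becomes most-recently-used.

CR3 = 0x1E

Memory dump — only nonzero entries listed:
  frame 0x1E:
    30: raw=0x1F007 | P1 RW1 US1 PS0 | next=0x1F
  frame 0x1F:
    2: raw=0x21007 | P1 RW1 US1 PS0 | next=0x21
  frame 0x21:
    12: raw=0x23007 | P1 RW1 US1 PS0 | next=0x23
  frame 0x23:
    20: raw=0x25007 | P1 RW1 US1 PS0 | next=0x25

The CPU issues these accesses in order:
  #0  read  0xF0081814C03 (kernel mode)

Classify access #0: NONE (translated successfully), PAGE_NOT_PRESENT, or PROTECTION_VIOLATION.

Trace:
#0 VA=0xF0081814C03 (r,kernel):
  lvl0: tbl 0x1E, slot 30 ⇒ 0x1F007 (P1/RW1/US1/PS0)
  lvl1: tbl 0x1F, slot 2 ⇒ 0x21007 (P1/RW1/US1/PS0)
  lvl2: tbl 0x21, slot 12 ⇒ 0x23007 (P1/RW1/US1/PS0)
  lvl3: tbl 0x23, slot 20 ⇒ 0x25007 (P1/RW1/US1/PS0)
  ✓ 0x25C03  — 4 lookups

Access #0 fault: NONE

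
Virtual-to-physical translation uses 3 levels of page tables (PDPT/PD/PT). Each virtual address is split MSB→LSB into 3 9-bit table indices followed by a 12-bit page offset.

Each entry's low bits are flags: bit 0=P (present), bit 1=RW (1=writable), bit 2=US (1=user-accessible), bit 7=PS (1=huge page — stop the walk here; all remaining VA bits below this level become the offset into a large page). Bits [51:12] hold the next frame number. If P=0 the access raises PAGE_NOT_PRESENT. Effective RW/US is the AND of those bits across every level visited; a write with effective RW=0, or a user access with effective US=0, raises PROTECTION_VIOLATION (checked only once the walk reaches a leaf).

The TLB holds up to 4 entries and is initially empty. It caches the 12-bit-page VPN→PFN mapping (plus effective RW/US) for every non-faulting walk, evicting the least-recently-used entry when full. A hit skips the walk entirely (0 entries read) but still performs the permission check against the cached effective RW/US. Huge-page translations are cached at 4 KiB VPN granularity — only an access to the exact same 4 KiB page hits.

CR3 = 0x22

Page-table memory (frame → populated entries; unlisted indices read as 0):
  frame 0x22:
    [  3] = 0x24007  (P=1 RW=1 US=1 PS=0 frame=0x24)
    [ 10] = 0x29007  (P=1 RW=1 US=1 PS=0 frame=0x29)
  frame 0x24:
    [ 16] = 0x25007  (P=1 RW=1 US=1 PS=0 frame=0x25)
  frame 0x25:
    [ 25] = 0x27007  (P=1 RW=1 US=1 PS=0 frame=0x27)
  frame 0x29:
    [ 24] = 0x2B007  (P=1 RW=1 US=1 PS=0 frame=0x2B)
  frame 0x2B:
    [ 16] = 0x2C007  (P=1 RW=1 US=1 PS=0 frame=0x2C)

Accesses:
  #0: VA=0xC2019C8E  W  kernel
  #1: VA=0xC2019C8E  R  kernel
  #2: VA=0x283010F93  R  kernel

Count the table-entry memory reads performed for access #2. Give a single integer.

Walk each access:
#0 VA=0xC2019C8E (w,kernel):
  L0 @0x22[3] → 0x24007  P=1,RW=1,US=1,PS=0
  L1 @0x24[16] → 0x25007  P=1,RW=1,US=1,PS=0
  L2 @0x25[25] → 0x27007  P=1,RW=1,US=1,PS=0
  ✓ 0x27C8E  — 3 lookups
#1 VA=0xC2019C8E (r,kernel):
  TLB hit vpn=0xC2019 → PA=0x27C8E
#2 VA=0x283010F93 (r,kernel):
  L0 @0x22[10] → 0x29007  P=1,RW=1,US=1,PS=0
  L1 @0x29[24] → 0x2B007  P=1,RW=1,US=1,PS=0
  L2 @0x2B[16] → 0x2C007  P=1,RW=1,US=1,PS=0
  ✓ 0x2CF93  — 3 lookups

Entries read for #2: 3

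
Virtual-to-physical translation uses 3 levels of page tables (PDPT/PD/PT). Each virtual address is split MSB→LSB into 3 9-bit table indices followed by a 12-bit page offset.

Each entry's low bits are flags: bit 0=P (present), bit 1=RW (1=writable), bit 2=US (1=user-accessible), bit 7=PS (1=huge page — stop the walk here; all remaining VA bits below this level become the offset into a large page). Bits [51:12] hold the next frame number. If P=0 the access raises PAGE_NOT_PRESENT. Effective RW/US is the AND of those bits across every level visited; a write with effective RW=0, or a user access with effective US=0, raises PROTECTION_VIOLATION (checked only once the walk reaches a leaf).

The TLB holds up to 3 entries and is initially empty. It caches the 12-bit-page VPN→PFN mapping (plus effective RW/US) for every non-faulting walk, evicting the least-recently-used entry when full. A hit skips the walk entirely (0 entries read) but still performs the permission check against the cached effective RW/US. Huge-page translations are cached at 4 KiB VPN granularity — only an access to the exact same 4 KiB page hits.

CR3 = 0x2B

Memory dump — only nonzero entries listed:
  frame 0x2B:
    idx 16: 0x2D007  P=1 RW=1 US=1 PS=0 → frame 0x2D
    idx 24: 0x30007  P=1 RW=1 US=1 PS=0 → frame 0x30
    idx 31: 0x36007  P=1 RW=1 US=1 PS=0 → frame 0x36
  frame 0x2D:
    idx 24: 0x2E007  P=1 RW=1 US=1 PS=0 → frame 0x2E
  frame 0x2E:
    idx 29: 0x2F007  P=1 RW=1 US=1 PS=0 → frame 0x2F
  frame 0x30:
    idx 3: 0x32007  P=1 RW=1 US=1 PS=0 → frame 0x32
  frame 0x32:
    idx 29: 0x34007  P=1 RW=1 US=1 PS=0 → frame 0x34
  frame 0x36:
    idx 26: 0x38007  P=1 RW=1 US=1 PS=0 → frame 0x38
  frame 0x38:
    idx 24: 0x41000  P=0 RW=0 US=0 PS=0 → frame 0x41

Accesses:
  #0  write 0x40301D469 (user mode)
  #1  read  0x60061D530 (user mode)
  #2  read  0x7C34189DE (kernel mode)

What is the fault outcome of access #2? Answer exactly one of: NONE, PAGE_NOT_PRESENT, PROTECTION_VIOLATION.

Per-access translation:
#0 VA=0x40301D469 (w,user):
  lvl0: tbl 0x2B, slot 16 ⇒ 0x2D007 (P1/RW1/US1/PS0)
  lvl1: tbl 0x2D, slot 24 ⇒ 0x2E007 (P1/RW1/US1/PS0)
  lvl2: tbl 0x2E, slot 29 ⇒ 0x2F007 (P1/RW1/US1/PS0)
  ⇒ phys 0x2F469  [3 reads]
#1 VA=0x60061D530 (r,user):
  lvl0: tbl 0x2B, slot 24 ⇒ 0x30007 (P1/RW1/US1/PS0)
  lvl1: tbl 0x30, slot 3 ⇒ 0x32007 (P1/RW1/US1/PS0)
  lvl2: tbl 0x32, slot 29 ⇒ 0x34007 (P1/RW1/US1/PS0)
  ⇒ phys 0x34530  [3 reads]
#2 VA=0x7C34189DE (r,kernel):
  lvl0: tbl 0x2B, slot 31 ⇒ 0x36007 (P1/RW1/US1/PS0)
  lvl1: tbl 0x36, slot 26 ⇒ 0x38007 (P1/RW1/US1/PS0)
  lvl2: tbl 0x38, slot 24 ⇒ 0x41000 (P0/RW0/US0/PS0)
  ✗ PAGE_NOT_PRESENT  [3 reads]

Access #2 fault: PAGE_NOT_PRESENT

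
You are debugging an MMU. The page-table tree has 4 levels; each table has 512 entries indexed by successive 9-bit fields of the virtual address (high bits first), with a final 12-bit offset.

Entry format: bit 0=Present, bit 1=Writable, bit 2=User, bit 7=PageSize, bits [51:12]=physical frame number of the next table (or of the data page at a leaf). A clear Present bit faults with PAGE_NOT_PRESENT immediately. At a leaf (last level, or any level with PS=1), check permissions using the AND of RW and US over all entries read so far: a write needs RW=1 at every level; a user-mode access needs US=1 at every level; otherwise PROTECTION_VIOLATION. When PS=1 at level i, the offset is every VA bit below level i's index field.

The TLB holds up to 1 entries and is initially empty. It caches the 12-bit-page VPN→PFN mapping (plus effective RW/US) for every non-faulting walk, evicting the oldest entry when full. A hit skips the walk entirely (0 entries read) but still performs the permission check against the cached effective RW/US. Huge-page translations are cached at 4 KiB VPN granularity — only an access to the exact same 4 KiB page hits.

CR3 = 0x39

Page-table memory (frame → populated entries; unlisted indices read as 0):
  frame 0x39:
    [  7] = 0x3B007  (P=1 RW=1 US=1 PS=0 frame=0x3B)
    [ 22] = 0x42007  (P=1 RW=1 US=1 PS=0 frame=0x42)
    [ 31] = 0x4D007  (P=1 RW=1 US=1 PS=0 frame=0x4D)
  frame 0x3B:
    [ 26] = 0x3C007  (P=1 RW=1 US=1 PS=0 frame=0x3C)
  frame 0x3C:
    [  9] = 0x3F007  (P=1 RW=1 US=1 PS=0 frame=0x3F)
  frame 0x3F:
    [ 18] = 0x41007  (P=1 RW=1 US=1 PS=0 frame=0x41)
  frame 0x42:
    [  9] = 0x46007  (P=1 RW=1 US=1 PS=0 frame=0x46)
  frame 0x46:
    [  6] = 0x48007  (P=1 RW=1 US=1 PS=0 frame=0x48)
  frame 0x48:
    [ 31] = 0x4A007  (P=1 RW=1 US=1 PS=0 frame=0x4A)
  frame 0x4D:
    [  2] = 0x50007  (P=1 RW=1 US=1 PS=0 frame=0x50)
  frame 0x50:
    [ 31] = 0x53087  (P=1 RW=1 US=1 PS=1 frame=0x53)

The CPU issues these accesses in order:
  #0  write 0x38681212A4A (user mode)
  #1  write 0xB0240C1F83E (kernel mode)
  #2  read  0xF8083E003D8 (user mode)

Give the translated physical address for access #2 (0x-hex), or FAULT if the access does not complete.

Per-access translation:
#0 VA=0x38681212A4A (w,user):
  [0] read 0x39 idx=7: raw=0x3B007 flags P=1 W=1 U=1 S=0
  [1] read 0x3B idx=26: raw=0x3C007 flags P=1 W=1 U=1 S=0
  [2] read 0x3C idx=9: raw=0x3F007 flags P=1 W=1 U=1 S=0
  [3] read 0x3F idx=18: raw=0x41007 flags P=1 W=1 U=1 S=0
  ⇒ phys 0x41A4A  [4 reads]
#1 VA=0xB0240C1F83E (w,kernel):
  [0] read 0x39 idx=22: raw=0x42007 flags P=1 W=1 U=1 S=0
  [1] read 0x42 idx=9: raw=0x46007 flags P=1 W=1 U=1 S=0
  [2] read 0x46 idx=6: raw=0x48007 flags P=1 W=1 U=1 S=0
  [3] read 0x48 idx=31: raw=0x4A007 flags P=1 W=1 U=1 S=0
  ⇒ phys 0x4A83E  [4 reads]
#2 VA=0xF8083E003D8 (r,user):
  [0] read 0x39 idx=31: raw=0x4D007 flags P=1 W=1 U=1 S=0
  [1] read 0x4D idx=2: raw=0x50007 flags P=1 W=1 U=1 S=0
  [2] read 0x50 idx=31: raw=0x53087 flags P=1 W=1 U=1 S=1
  ⇒ phys 0x533D8 (huge @L2)  [3 reads]

Access #2 PA: 0x533D8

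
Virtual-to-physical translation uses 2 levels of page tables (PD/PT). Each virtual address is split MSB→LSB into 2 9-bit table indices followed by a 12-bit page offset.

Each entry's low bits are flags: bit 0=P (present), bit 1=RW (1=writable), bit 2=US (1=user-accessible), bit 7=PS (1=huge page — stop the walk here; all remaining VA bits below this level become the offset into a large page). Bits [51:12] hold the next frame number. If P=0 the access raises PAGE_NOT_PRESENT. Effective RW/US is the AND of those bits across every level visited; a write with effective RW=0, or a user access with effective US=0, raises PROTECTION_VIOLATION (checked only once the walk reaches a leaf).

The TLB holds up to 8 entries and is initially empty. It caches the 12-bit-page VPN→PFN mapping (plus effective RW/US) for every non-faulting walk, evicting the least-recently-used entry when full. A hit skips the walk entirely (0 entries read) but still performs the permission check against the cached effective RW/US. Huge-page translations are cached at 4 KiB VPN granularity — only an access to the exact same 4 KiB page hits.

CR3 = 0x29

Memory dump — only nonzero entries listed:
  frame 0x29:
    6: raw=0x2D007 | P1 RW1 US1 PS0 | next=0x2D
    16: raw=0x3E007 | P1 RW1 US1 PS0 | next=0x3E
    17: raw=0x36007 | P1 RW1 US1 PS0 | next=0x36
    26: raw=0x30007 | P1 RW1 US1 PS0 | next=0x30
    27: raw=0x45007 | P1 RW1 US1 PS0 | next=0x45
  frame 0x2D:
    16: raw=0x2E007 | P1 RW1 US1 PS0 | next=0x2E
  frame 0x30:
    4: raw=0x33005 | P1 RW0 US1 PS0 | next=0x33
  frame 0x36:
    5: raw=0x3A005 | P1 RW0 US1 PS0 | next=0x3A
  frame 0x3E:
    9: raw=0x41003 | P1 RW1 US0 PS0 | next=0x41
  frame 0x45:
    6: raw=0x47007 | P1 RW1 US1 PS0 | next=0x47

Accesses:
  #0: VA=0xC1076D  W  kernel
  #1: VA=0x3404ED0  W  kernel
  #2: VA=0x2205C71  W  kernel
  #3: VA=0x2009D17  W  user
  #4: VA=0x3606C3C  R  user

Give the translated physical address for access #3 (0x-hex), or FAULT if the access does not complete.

Trace:
#0 VA=0xC1076D (w,kernel):
  L0: frame=0x29 idx=6 entry=0x2D007 [P=1 RW=1 US=1 PS=0]
  L1: frame=0x2D idx=16 entry=0x2E007 [P=1 RW=1 US=1 PS=0]
  ✓ 0x2E76D  — 2 lookups
#1 VA=0x3404ED0 (w,kernel):
  L0: frame=0x29 idx=26 entry=0x30007 [P=1 RW=1 US=1 PS=0]
  L1: frame=0x30 idx=4 entry=0x33005 [P=1 RW=0 US=1 PS=0]
  ✗ PROTECTION_VIOLATION  [2 reads]
#2 VA=0x2205C71 (w,kernel):
  L0: frame=0x29 idx=17 entry=0x36007 [P=1 RW=1 US=1 PS=0]
  L1: frame=0x36 idx=5 entry=0x3A005 [P=1 RW=0 US=1 PS=0]
  ✗ PROTECTION_VIOLATION  [2 reads]
#3 VA=0x2009D17 (w,user):
  L0: frame=0x29 idx=16 entry=0x3E007 [P=1 RW=1 US=1 PS=0]
  L1: frame=0x3E idx=9 entry=0x41003 [P=1 RW=1 US=0 PS=0]
  ✗ PROTECTION_VIOLATION  [2 reads]
#4 VA=0x3606C3C (r,user):
  L0: frame=0x29 idx=27 entry=0x45007 [P=1 RW=1 US=1 PS=0]
  L1: frame=0x45 idx=6 entry=0x47007 [P=1 RW=1 US=1 PS=0]
  ✓ 0x47C3C  — 2 lookups

Access #3 PA: FAULT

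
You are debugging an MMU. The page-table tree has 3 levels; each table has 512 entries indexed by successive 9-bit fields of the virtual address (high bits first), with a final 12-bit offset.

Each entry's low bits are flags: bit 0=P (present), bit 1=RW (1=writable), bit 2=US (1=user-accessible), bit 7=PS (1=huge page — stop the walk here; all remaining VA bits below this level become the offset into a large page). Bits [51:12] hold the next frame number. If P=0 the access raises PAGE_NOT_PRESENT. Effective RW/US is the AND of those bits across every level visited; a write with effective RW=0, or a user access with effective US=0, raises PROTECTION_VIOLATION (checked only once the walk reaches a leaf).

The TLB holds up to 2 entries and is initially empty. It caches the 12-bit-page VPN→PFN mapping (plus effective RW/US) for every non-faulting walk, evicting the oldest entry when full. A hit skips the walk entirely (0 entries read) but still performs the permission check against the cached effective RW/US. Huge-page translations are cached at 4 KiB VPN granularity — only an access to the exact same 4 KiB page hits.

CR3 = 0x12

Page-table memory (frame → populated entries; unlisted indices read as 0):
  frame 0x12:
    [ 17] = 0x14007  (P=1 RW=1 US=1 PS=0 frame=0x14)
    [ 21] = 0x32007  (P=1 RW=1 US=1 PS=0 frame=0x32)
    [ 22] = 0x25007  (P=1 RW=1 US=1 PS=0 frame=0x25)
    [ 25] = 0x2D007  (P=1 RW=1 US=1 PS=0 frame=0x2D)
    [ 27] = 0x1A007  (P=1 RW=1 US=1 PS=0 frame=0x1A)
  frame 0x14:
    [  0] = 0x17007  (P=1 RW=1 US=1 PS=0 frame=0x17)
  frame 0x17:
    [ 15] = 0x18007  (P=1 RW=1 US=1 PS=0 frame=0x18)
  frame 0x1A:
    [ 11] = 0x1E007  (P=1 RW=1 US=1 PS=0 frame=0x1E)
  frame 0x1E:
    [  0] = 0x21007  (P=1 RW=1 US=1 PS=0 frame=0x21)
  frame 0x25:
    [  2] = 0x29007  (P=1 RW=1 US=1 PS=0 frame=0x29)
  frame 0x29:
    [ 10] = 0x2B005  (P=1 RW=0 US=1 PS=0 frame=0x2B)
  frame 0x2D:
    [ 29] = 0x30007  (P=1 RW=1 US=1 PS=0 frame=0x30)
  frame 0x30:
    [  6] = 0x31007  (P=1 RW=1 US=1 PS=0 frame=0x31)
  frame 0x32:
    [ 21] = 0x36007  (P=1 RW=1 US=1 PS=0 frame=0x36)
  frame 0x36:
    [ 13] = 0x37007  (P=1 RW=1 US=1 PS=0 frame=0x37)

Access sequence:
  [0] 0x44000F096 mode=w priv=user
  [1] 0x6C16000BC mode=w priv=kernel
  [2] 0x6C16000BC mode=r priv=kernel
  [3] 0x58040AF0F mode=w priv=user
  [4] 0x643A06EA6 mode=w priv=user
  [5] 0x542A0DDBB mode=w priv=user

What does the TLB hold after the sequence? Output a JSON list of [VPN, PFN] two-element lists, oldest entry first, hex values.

Trace:
#0 VA=0x44000F096 (w,user):
  lvl0: tbl 0x12, slot 17 ⇒ 0x14007 (P1/RW1/US1/PS0)
  lvl1: tbl 0x14, slot 0 ⇒ 0x17007 (P1/RW1/US1/PS0)
  lvl2: tbl 0x17, slot 15 ⇒ 0x18007 (P1/RW1/US1/PS0)
  → PA=0x18096  (3 entries read)
#1 VA=0x6C16000BC (w,kernel):
  lvl0: tbl 0x12, slot 27 ⇒ 0x1A007 (P1/RW1/US1/PS0)
  lvl1: tbl 0x1A, slot 11 ⇒ 0x1E007 (P1/RW1/US1/PS0)
  lvl2: tbl 0x1E, slot 0 ⇒ 0x21007 (P1/RW1/US1/PS0)
  → PA=0x210BC  (3 entries read)
#2 VA=0x6C16000BC (r,kernel):
  TLB hit vpn=0x6C1600 → PA=0x210BC
#3 VA=0x58040AF0F (w,user):
  lvl0: tbl 0x12, slot 22 ⇒ 0x25007 (P1/RW1/US1/PS0)
  lvl1: tbl 0x25, slot 2 ⇒ 0x29007 (P1/RW1/US1/PS0)
  lvl2: tbl 0x29, slot 10 ⇒ 0x2B005 (P1/RW0/US1/PS0)
  ⇒ fault: PROTECTION_VIOLATION  — 3 lookups
#4 VA=0x643A06EA6 (w,user):
  lvl0: tbl 0x12, slot 25 ⇒ 0x2D007 (P1/RW1/US1/PS0)
  lvl1: tbl 0x2D, slot 29 ⇒ 0x30007 (P1/RW1/US1/PS0)
  lvl2: tbl 0x30, slot 6 ⇒ 0x31007 (P1/RW1/US1/PS0)
  → PA=0x31EA6  (3 entries read)
#5 VA=0x542A0DDBB (w,user):
  lvl0: tbl 0x12, slot 21 ⇒ 0x32007 (P1/RW1/US1/PS0)
  lvl1: tbl 0x32, slot 21 ⇒ 0x36007 (P1/RW1/US1/PS0)
  lvl2: tbl 0x36, slot 13 ⇒ 0x37007 (P1/RW1/US1/PS0)
  → PA=0x37DBB  (3 entries read)

TLB: [["0x643A06", "0x31"], ["0x542A0D", "0x37"]]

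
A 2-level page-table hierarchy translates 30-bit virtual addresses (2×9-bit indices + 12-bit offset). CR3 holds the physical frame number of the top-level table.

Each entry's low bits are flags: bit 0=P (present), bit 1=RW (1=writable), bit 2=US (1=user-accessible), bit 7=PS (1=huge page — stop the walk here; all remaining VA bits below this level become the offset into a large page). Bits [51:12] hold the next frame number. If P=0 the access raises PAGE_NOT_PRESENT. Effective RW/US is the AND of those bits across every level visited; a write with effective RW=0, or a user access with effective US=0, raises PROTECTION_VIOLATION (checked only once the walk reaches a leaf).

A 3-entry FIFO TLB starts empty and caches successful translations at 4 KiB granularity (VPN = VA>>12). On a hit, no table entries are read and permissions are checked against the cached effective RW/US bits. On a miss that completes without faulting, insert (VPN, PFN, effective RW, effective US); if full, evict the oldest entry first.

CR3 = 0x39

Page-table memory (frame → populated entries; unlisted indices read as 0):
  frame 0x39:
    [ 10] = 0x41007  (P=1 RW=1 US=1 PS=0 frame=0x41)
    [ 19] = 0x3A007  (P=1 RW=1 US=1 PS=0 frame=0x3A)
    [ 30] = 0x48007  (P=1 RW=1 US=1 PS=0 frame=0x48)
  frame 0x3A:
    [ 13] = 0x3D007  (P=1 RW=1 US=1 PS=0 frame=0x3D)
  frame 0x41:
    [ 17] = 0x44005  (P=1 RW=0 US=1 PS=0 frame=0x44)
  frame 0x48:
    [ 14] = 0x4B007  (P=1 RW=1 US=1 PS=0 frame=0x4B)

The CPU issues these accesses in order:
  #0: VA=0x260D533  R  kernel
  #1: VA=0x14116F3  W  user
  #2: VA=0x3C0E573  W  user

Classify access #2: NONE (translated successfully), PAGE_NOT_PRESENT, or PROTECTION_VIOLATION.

Trace:
#0 VA=0x260D533 (r,kernel):
  L0: frame=0x39 idx=19 entry=0x3A007 [P=1 RW=1 US=1 PS=0]
  L1: frame=0x3A idx=13 entry=0x3D007 [P=1 RW=1 US=1 PS=0]
  ✓ 0x3D533  — 2 lookups
#1 VA=0x14116F3 (w,user):
  L0: frame=0x39 idx=10 entry=0x41007 [P=1 RW=1 US=1 PS=0]
  L1: frame=0x41 idx=17 entry=0x44005 [P=1 RW=0 US=1 PS=0]
  ⇒ fault: PROTECTION_VIOLATION  — 2 lookups
#2 VA=0x3C0E573 (w,user):
  L0: frame=0x39 idx=30 entry=0x48007 [P=1 RW=1 US=1 PS=0]
  L1: frame=0x48 idx=14 entry=0x4B007 [P=1 RW=1 US=1 PS=0]
  ✓ 0x4B573  — 2 lookups

Access #2 fault: NONE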